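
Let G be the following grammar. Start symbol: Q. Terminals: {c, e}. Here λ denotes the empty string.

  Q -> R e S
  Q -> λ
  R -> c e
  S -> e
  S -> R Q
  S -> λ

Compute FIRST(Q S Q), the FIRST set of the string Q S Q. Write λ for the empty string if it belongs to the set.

FIRST(R) = {c}
FIRST(Q) = {λ, c}  (via R e S)
FIRST(S) = {λ, c, e}  (via R Q)
FIRST(Q S Q): take FIRST of each symbol in turn, carrying on past any symbol whose FIRST contains λ; result {λ, c, e}.

{λ, c, e}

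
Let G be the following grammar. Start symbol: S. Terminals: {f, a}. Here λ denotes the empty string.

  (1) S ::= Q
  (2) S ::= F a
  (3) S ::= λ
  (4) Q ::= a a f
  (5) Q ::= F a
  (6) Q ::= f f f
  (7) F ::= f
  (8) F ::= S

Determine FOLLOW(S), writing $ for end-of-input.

FIRST(S): from S::=Q we get {a, f}; from S::=F a we get {a, f}; from S::=λ we get {λ}. So FIRST(S) = {λ, a, f}.
FIRST(F): from F::=f we get {f}; from F::=S we get {λ, a, f}. So FIRST(F) = {λ, a, f}.
FIRST(Q): from Q::=a a f we get {a}; from Q::=F a we get {a, f}; from Q::=f f f we get {f}. So FIRST(Q) = {a, f}.
FOLLOW(S) includes $ since S is the start symbol.
FOLLOW(F): in S::=F a, F is followed by a with FIRST {a}; in Q::=F a, F is followed by a with FIRST {a}. Thus FOLLOW(F) = {a}.
FOLLOW(S): in F::=S, the suffix after S is empty, so FOLLOW(S) ⊇ FOLLOW(F) = {a}. Thus FOLLOW(S) = {$, a}.
FOLLOW(Q): in S::=Q, the suffix after Q is empty, so FOLLOW(Q) ⊇ FOLLOW(S) = {$, a}. Thus FOLLOW(Q) = {$, a}.

{$, a}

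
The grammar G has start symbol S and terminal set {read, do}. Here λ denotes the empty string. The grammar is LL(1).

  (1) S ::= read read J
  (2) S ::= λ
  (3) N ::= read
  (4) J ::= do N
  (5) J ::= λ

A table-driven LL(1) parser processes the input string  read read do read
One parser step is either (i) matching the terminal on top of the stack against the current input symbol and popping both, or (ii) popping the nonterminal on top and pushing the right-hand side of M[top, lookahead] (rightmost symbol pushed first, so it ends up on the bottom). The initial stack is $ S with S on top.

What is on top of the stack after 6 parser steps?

read

step 1: stack=$ S  input=read read do read $  — expand S ::= read read J
step 2: stack=$ J read read  input=read read do read $  — match read
step 3: stack=$ J read  input=read do read $  — match read
step 4: stack=$ J  input=do read $  — expand J ::= do N
step 5: stack=$ N do  input=do read $  — match do
step 6: stack=$ N  input=read $  — expand N ::= read
Stack after step 6: $ read (top = read).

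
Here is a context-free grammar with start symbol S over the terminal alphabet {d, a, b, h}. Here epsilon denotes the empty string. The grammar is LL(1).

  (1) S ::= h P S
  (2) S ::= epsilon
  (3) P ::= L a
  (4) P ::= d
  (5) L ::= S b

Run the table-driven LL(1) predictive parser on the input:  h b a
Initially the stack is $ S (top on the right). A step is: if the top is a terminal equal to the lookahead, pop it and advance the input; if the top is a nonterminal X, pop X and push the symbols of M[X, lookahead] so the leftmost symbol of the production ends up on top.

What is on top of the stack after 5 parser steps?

b

step 1: stack=$ S  input=h b a $  — expand S ::= h P S
step 2: stack=$ S P h  input=h b a $  — match h
step 3: stack=$ S P  input=b a $  — expand P ::= L a
step 4: stack=$ S a L  input=b a $  — expand L ::= S b
step 5: stack=$ S a b S  input=b a $  — expand S ::= epsilon
Stack after step 5: $ S a b (top = b).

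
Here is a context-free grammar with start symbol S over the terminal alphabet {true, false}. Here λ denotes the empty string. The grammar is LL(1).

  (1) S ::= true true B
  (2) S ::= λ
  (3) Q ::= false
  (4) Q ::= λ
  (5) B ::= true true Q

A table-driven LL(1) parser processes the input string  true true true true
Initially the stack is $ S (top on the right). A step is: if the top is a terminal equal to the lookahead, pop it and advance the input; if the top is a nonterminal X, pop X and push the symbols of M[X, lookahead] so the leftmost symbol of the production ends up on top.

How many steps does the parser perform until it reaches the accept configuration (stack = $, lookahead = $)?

7

     Stack          Input                  Action
  1  $ S            true true true true $  expand S ::= true true B
  2  $ B true true  true true true true $  match true
  3  $ B true       true true true $       match true
  4  $ B            true true $            expand B ::= true true Q
  5  $ Q true true  true true $            match true
  6  $ Q true       true $                 match true
  7  $ Q            $                      expand Q ::= λ
Accept reached after 7 steps.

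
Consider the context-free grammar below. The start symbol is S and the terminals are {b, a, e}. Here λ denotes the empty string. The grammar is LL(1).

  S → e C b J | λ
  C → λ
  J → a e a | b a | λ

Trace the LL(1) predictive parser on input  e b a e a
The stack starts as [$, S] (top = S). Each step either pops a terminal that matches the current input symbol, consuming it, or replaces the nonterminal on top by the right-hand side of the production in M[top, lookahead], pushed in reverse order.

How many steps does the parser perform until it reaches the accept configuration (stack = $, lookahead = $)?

8

step 1: stack=$ S  input=e b a e a $  — expand S → e C b J
step 2: stack=$ J b C e  input=e b a e a $  — match e
step 3: stack=$ J b C  input=b a e a $  — expand C → λ
step 4: stack=$ J b  input=b a e a $  — match b
step 5: stack=$ J  input=a e a $  — expand J → a e a
step 6: stack=$ a e a  input=a e a $  — match a
step 7: stack=$ a e  input=e a $  — match e
step 8: stack=$ a  input=a $  — match a
Accept reached after 8 steps.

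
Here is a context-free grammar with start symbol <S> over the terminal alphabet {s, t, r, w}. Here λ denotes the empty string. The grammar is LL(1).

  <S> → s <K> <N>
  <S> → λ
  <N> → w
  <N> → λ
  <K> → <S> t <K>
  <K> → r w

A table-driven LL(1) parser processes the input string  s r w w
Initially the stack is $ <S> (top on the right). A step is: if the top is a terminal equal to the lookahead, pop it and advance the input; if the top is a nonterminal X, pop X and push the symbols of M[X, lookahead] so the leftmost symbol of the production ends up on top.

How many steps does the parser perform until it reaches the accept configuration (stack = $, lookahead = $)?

7

     Stack        Input      Action
  1  $ <S>        s r w w $  expand <S> → s <K> <N>
  2  $ <N> <K> s  s r w w $  match s
  3  $ <N> <K>    r w w $    expand <K> → r w
  4  $ <N> w r    r w w $    match r
  5  $ <N> w      w w $      match w
  6  $ <N>        w $        expand <N> → w
  7  $ w          w $        match w
Accept reached after 7 steps.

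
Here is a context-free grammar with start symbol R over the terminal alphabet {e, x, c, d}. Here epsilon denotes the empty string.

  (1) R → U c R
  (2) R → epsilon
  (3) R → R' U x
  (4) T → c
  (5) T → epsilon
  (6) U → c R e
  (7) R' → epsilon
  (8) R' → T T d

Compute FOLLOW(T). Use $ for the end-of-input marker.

FIRST(T): from T→c we get {c}; from T→epsilon we get {epsilon}. So FIRST(T) = {epsilon, c}.
FIRST(U): from U→c R e we get {c}. So FIRST(U) = {c}.
FIRST(R'): from R'→epsilon we get {epsilon}; from R'→T T d we get {c, d}. So FIRST(R') = {epsilon, c, d}.
FIRST(R): from R→U c R we get {c}; from R→epsilon we get {epsilon}; from R→R' U x we get {c, d}. So FIRST(R) = {epsilon, c, d}.
FOLLOW(R) includes $ since R is the start symbol.
FOLLOW(R): in R→U c R, the suffix after R is empty (adds nothing new); in U→c R e, R is followed by e with FIRST {e}. Thus FOLLOW(R) = {$, e}.
FOLLOW(T): in R'→T T d (occurrence 1), T is followed by T d with FIRST {c, d}; in R'→T T d (occurrence 2), T is followed by d with FIRST {d}. Thus FOLLOW(T) = {c, d}.
FOLLOW(U): in R→U c R, U is followed by c R with FIRST {c}; in R→R' U x, U is followed by x with FIRST {x}. Thus FOLLOW(U) = {c, x}.
FOLLOW(R'): in R→R' U x, R' is followed by U x with FIRST {c}. Thus FOLLOW(R') = {c}.

{c, d}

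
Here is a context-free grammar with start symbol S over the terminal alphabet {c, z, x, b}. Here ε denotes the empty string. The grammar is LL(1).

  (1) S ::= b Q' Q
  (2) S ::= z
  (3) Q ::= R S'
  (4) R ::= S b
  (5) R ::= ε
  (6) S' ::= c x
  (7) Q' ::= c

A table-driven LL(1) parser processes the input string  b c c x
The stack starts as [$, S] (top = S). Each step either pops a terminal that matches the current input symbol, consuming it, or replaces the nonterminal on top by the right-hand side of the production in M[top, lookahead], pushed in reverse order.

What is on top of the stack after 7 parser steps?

c

step 1: stack=$ S  input=b c c x $  — expand S ::= b Q' Q
step 2: stack=$ Q Q' b  input=b c c x $  — match b
step 3: stack=$ Q Q'  input=c c x $  — expand Q' ::= c
step 4: stack=$ Q c  input=c c x $  — match c
step 5: stack=$ Q  input=c x $  — expand Q ::= R S'
step 6: stack=$ S' R  input=c x $  — expand R ::= ε
step 7: stack=$ S'  input=c x $  — expand S' ::= c x
Stack after step 7: $ x c (top = c).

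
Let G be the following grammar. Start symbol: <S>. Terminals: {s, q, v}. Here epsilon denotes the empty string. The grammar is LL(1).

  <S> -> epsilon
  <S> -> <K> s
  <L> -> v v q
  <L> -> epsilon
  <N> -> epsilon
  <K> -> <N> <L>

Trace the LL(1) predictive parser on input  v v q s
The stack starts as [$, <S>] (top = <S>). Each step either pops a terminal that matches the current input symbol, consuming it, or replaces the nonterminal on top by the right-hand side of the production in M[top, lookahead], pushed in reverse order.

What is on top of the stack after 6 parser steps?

q

     Stack        Input      Action
  1  $ <S>        v v q s $  expand <S> -> <K> s
  2  $ s <K>      v v q s $  expand <K> -> <N> <L>
  3  $ s <L> <N>  v v q s $  expand <N> -> epsilon
  4  $ s <L>      v v q s $  expand <L> -> v v q
  5  $ s q v v    v v q s $  match v
  6  $ s q v      v q s $    match v
Stack after step 6: $ s q (top = q).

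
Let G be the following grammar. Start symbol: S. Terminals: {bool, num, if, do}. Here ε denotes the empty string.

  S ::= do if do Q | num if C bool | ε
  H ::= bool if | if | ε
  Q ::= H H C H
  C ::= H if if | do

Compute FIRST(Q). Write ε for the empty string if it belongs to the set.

{bool, do, if}

FIRST(S) = {ε, do, num}
FIRST(H) = {ε, bool, if}
FIRST(C) = {bool, do, if}  (via H if if)
FIRST(Q) = {bool, do, if}  (via H H C H)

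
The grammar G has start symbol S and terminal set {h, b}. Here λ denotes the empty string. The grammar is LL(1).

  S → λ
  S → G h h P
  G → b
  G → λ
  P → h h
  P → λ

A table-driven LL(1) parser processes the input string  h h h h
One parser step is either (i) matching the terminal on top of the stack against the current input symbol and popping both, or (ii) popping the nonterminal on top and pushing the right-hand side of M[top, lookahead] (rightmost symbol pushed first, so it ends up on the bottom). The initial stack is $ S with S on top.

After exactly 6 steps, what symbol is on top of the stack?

h

step 1: stack=$ S  input=h h h h $  — expand S → G h h P
step 2: stack=$ P h h G  input=h h h h $  — expand G → λ
step 3: stack=$ P h h  input=h h h h $  — match h
step 4: stack=$ P h  input=h h h $  — match h
step 5: stack=$ P  input=h h $  — expand P → h h
step 6: stack=$ h h  input=h h $  — match h
Stack after step 6: $ h (top = h).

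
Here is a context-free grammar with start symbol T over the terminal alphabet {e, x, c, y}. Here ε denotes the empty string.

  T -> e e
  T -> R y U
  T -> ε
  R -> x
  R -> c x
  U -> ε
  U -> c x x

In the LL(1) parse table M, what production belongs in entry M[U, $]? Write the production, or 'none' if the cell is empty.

FIRST(R): from R->x we get {x}; from R->c x we get {c}. So FIRST(R) = {c, x}.
FIRST(U): from U->ε we get {ε}; from U->c x x we get {c}. So FIRST(U) = {ε, c}.
FIRST(T): from T->e e we get {e}; from T->R y U we get {c, x}; from T->ε we get {ε}. So FIRST(T) = {ε, c, e, x}.
FOLLOW(T) includes $ since T is the start symbol.
FOLLOW(T): T appears on no right-hand side. Thus FOLLOW(T) = {$}.
FOLLOW(U): in T->R y U, the suffix after U is empty, so FOLLOW(U) ⊇ FOLLOW(T) = {$}. Thus FOLLOW(U) = {$}.
For U -> ε: FIRST(ε) = {ε}, so it goes in M[U, t] for t ∈ {}; since ε ∈ FIRST, also for every t ∈ FOLLOW(U) = {$}.
For U -> c x x: FIRST(c x x) = {c}, so it goes in M[U, t] for t ∈ {c}.

U -> ε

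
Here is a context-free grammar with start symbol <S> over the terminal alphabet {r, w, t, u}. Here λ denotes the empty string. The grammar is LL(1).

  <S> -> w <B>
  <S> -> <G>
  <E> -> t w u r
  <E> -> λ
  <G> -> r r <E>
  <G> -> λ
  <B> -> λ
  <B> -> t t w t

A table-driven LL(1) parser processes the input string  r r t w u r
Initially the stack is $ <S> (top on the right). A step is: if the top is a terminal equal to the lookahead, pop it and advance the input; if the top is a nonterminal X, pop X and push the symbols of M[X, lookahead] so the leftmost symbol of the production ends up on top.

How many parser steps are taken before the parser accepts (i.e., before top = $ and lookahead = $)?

step 1: stack=$ <S>  input=r r t w u r $  — expand <S> -> <G>
step 2: stack=$ <G>  input=r r t w u r $  — expand <G> -> r r <E>
step 3: stack=$ <E> r r  input=r r t w u r $  — match r
step 4: stack=$ <E> r  input=r t w u r $  — match r
step 5: stack=$ <E>  input=t w u r $  — expand <E> -> t w u r
step 6: stack=$ r u w t  input=t w u r $  — match t
step 7: stack=$ r u w  input=w u r $  — match w
step 8: stack=$ r u  input=u r $  — match u
step 9: stack=$ r  input=r $  — match r
Accept reached after 9 steps.

9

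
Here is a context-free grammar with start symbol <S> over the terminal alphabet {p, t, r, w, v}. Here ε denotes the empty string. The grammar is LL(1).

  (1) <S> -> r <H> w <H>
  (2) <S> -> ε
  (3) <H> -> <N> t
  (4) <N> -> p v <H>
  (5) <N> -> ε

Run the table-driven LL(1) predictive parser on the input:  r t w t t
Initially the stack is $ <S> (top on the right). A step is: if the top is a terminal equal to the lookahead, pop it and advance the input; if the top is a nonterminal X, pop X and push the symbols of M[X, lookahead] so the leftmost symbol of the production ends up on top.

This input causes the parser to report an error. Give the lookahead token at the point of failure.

t

      Stack          Input        Action
   1  $ <S>          r t w t t $  expand <S> -> r <H> w <H>
   2  $ <H> w <H> r  r t w t t $  match r
   3  $ <H> w <H>    t w t t $    expand <H> -> <N> t
   4  $ <H> w t <N>  t w t t $    expand <N> -> ε
   5  $ <H> w t      t w t t $    match t
   6  $ <H> w        w t t $      match w
   7  $ <H>          t t $        expand <H> -> <N> t
   8  $ t <N>        t t $        expand <N> -> ε
   9  $ t            t t $        match t
  10  $              t $          error: stack empty but input remains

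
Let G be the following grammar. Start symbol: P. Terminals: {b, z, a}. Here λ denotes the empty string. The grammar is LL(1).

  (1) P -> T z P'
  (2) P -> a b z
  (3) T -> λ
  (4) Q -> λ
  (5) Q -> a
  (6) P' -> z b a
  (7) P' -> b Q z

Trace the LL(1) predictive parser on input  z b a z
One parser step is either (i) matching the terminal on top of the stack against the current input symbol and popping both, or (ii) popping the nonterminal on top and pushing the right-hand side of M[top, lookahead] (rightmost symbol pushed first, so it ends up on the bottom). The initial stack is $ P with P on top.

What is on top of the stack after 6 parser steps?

     Stack     Input      Action
  1  $ P       z b a z $  expand P -> T z P'
  2  $ P' z T  z b a z $  expand T -> λ
  3  $ P' z    z b a z $  match z
  4  $ P'      b a z $    expand P' -> b Q z
  5  $ z Q b   b a z $    match b
  6  $ z Q     a z $      expand Q -> a
Stack after step 6: $ z a (top = a).

a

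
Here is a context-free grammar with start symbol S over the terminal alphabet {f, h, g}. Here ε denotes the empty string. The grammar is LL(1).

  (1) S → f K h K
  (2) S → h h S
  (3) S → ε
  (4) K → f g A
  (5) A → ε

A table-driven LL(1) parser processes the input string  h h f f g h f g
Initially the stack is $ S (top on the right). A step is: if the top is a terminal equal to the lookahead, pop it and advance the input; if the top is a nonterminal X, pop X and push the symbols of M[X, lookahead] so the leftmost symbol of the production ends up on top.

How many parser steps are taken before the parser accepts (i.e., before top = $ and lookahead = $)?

      Stack        Input              Action
   1  $ S          h h f f g h f g $  expand S → h h S
   2  $ S h h      h h f f g h f g $  match h
   3  $ S h        h f f g h f g $    match h
   4  $ S          f f g h f g $      expand S → f K h K
   5  $ K h K f    f f g h f g $      match f
   6  $ K h K      f g h f g $        expand K → f g A
   7  $ K h A g f  f g h f g $        match f
   8  $ K h A g    g h f g $          match g
   9  $ K h A      h f g $            expand A → ε
  10  $ K h        h f g $            match h
  11  $ K          f g $              expand K → f g A
  12  $ A g f      f g $              match f
  13  $ A g        g $                match g
  14  $ A          $                  expand A → ε
Accept reached after 14 steps.

14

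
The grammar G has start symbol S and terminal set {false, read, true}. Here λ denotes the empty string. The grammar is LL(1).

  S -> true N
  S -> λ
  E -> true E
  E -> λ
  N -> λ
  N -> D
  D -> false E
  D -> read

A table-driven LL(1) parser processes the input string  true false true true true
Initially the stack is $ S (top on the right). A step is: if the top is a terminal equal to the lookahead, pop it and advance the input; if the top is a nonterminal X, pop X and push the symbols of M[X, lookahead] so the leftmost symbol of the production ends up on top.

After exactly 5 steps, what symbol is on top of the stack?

     Stack      Input                        Action
  1  $ S        true false true true true $  expand S -> true N
  2  $ N true   true false true true true $  match true
  3  $ N        false true true true $       expand N -> D
  4  $ D        false true true true $       expand D -> false E
  5  $ E false  false true true true $       match false
Stack after step 5: $ E (top = E).

E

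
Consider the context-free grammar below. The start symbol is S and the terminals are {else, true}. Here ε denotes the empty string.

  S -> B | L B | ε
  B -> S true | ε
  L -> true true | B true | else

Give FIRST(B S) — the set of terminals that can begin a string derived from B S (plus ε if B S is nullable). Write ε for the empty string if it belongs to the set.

FIRST(S) = {ε, else, true}  (via B, L B)
FIRST(B) = {ε, else, true}  (via S true)
FIRST(L) = {else, true}  (via B true)
FIRST(B S): take FIRST of each symbol in turn, carrying on past any symbol whose FIRST contains ε; result {ε, else, true}.

{ε, else, true}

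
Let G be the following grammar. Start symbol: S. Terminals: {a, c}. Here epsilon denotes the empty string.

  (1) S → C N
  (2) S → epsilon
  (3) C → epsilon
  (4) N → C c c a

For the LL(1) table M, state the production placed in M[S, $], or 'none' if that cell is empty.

S → epsilon

FIRST(C): from C→epsilon we get {epsilon}. So FIRST(C) = {epsilon}.
FIRST(N): from N→C c c a we get {c}. So FIRST(N) = {c}.
FIRST(S): from S→C N we get {c}; from S→epsilon we get {epsilon}. So FIRST(S) = {epsilon, c}.
FOLLOW(S) includes $ since S is the start symbol.
FOLLOW(S): S appears on no right-hand side. Thus FOLLOW(S) = {$}.
For S → C N: FIRST(C N) = {c}, so it goes in M[S, t] for t ∈ {c}.
For S → epsilon: FIRST(epsilon) = {epsilon}, so it goes in M[S, t] for t ∈ {}; since epsilon ∈ FIRST, also for every t ∈ FOLLOW(S) = {$}.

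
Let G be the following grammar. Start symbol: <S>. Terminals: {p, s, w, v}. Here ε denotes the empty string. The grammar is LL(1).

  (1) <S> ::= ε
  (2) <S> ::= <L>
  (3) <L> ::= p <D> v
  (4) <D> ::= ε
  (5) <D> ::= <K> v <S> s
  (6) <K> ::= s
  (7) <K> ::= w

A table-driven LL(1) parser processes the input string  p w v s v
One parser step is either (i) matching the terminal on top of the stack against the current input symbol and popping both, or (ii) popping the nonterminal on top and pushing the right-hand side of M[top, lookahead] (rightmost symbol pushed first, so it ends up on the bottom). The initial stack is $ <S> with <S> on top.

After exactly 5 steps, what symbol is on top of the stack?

w

     Stack            Input        Action
  1  $ <S>            p w v s v $  expand <S> ::= <L>
  2  $ <L>            p w v s v $  expand <L> ::= p <D> v
  3  $ v <D> p        p w v s v $  match p
  4  $ v <D>          w v s v $    expand <D> ::= <K> v <S> s
  5  $ v s <S> v <K>  w v s v $    expand <K> ::= w
Stack after step 5: $ v s <S> v w (top = w).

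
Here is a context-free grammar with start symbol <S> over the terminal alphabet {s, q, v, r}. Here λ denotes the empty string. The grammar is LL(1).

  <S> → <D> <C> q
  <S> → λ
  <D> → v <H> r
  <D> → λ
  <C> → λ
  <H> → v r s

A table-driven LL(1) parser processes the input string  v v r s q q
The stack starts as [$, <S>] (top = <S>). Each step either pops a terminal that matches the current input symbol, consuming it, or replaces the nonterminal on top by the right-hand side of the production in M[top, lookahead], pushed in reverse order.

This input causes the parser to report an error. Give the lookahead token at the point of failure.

q

     Stack            Input          Action
  1  $ <S>            v v r s q q $  expand <S> → <D> <C> q
  2  $ q <C> <D>      v v r s q q $  expand <D> → v <H> r
  3  $ q <C> r <H> v  v v r s q q $  match v
  4  $ q <C> r <H>    v r s q q $    expand <H> → v r s
  5  $ q <C> r s r v  v r s q q $    match v
  6  $ q <C> r s r    r s q q $      match r
  7  $ q <C> r s      s q q $        match s
  8  $ q <C> r        q q $          error: top is terminal r but lookahead is q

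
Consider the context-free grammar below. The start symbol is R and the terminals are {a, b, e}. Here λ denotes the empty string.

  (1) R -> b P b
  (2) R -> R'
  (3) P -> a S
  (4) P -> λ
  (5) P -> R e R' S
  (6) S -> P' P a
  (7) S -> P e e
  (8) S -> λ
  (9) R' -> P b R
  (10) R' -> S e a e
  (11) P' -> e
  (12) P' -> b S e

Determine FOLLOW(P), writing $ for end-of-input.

FIRST(P'): from P'->e we get {e}; from P'->b S e we get {b}. So FIRST(P') = {b, e}.
FIRST(R): from R->b P b we get {b}; from R->R' we get {a, b, e}. So FIRST(R) = {a, b, e}.
FIRST(P): from P->a S we get {a}; from P->λ we get {λ}; from P->R e R' S we get {a, b, e}. So FIRST(P) = {λ, a, b, e}.
FIRST(S): from S->P' P a we get {b, e}; from S->P e e we get {a, b, e}; from S->λ we get {λ}. So FIRST(S) = {λ, a, b, e}.
FIRST(R'): from R'->P b R we get {a, b, e}; from R'->S e a e we get {a, b, e}. So FIRST(R') = {a, b, e}.
FOLLOW(R) includes $ since R is the start symbol.
FOLLOW(P): in R->b P b, P is followed by b with FIRST {b}; in S->P' P a, P is followed by a with FIRST {a}; in S->P e e, P is followed by e e with FIRST {e}; in R'->P b R, P is followed by b R with FIRST {b}. Thus FOLLOW(P) = {a, b, e}.
FOLLOW(S): in P->a S, the suffix after S is empty, so FOLLOW(S) ⊇ FOLLOW(P) = {a, b, e}; in P->R e R' S, the suffix after S is empty, so FOLLOW(S) ⊇ FOLLOW(P) = {a, b, e}; in R'->S e a e, S is followed by e a e with FIRST {e}; in P'->b S e, S is followed by e with FIRST {e}. Thus FOLLOW(S) = {a, b, e}.
FOLLOW(P'): in S->P' P a, P' is followed by P a with FIRST {a, b, e}. Thus FOLLOW(P') = {a, b, e}.
FOLLOW(R): in P->R e R' S, R is followed by e R' S with FIRST {e}; in R'->P b R, the suffix after R is empty, so FOLLOW(R) ⊇ FOLLOW(R') = {$, a, b, e}. Thus FOLLOW(R) = {$, a, b, e}.
FOLLOW(R'): in R->R', the suffix after R' is empty, so FOLLOW(R') ⊇ FOLLOW(R) = {$, a, b, e}; in P->R e R' S, R' is followed by S with FIRST {λ, a, b, e}; in P->R e R' S, the suffix after R' is nullable, so FOLLOW(R') ⊇ FOLLOW(P) = {a, b, e}. Thus FOLLOW(R') = {$, a, b, e}.

{a, b, e}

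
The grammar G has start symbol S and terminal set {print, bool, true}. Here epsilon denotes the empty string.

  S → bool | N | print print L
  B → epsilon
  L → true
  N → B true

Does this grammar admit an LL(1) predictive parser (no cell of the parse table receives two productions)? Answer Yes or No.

FIRST(S) = {bool, print, true}
FIRST(B) = {epsilon}
FIRST(L) = {true}
FIRST(N) = {true}
FOLLOW(S) = {$}
FOLLOW(B) = {true}
FOLLOW(L) = {$}
FOLLOW(N) = {$}
Each cell of M receives at most one production.

Yes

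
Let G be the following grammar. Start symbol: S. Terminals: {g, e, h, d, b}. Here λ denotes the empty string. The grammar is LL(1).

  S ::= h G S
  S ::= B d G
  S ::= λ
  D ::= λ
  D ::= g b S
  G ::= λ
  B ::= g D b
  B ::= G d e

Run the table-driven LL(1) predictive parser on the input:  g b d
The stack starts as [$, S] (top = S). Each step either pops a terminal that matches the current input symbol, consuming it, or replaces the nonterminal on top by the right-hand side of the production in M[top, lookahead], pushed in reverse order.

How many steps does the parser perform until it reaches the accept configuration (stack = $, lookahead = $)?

     Stack        Input    Action
  1  $ S          g b d $  expand S ::= B d G
  2  $ G d B      g b d $  expand B ::= g D b
  3  $ G d b D g  g b d $  match g
  4  $ G d b D    b d $    expand D ::= λ
  5  $ G d b      b d $    match b
  6  $ G d        d $      match d
  7  $ G          $        expand G ::= λ
Accept reached after 7 steps.

7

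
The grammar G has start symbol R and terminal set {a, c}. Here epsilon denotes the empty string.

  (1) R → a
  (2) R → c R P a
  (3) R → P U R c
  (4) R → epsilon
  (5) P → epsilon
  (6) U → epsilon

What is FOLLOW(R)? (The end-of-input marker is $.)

FIRST(P) = {epsilon}
FIRST(U) = {epsilon}
FIRST(R) = {epsilon, a, c}  (via P U R c)
FOLLOW(R) includes $ since R is the start symbol.
FOLLOW(R): in R→c R P a, R is followed by P a with FIRST {a}; in R→P U R c, R is followed by c with FIRST {c}. Thus FOLLOW(R) = {$, a, c}.
FOLLOW(P): in R→c R P a, P is followed by a with FIRST {a}; in R→P U R c, P is followed by U R c with FIRST {a, c}. Thus FOLLOW(P) = {a, c}.
FOLLOW(U): in R→P U R c, U is followed by R c with FIRST {a, c}. Thus FOLLOW(U) = {a, c}.

{$, a, c}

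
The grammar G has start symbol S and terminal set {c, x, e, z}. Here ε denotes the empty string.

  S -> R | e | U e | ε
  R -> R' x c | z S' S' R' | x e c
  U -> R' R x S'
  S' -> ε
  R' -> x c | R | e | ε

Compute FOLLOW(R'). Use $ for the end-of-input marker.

{$, e, x, z}

FIRST(S') = {ε}
FIRST(S) = {ε, e, x, z}  (via R, U e)
FIRST(R) = {e, x, z}  (via R' x c)
FIRST(R') = {ε, e, x, z}  (via R)
FIRST(U) = {e, x, z}  (via R' R x S')
FOLLOW(S) includes $ since S is the start symbol.
FOLLOW(S): S appears on no right-hand side. Thus FOLLOW(S) = {$}.
FOLLOW(U): in S->U e, U is followed by e with FIRST {e}. Thus FOLLOW(U) = {e}.
FOLLOW(R): in S->R, the suffix after R is empty, so FOLLOW(R) ⊇ FOLLOW(S) = {$}; in U->R' R x S', R is followed by x S' with FIRST {x}; in R'->R, the suffix after R is empty, so FOLLOW(R) ⊇ FOLLOW(R') = {$, e, x, z}. Thus FOLLOW(R) = {$, e, x, z}.
FOLLOW(S'): in R->z S' S' R' (occurrence 1), S' is followed by S' R' with FIRST {ε, e, x, z}; in R->z S' S' R' (occurrence 1), the suffix after S' is nullable, so FOLLOW(S') ⊇ FOLLOW(R) = {$, e, x, z}; in R->z S' S' R' (occurrence 2), S' is followed by R' with FIRST {ε, e, x, z}; in R->z S' S' R' (occurrence 2), the suffix after S' is nullable, so FOLLOW(S') ⊇ FOLLOW(R) = {$, e, x, z}; in U->R' R x S', the suffix after S' is empty, so FOLLOW(S') ⊇ FOLLOW(U) = {e}. Thus FOLLOW(S') = {$, e, x, z}.
FOLLOW(R'): in R->R' x c, R' is followed by x c with FIRST {x}; in R->z S' S' R', the suffix after R' is empty, so FOLLOW(R') ⊇ FOLLOW(R) = {$, e, x, z}; in U->R' R x S', R' is followed by R x S' with FIRST {e, x, z}. Thus FOLLOW(R') = {$, e, x, z}.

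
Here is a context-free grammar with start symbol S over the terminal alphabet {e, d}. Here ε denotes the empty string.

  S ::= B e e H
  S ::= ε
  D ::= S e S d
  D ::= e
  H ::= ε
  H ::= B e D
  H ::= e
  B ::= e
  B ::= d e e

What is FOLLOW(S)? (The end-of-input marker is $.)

FIRST(B) = {d, e}
FIRST(S) = {ε, d, e}  (via B e e H)
FIRST(H) = {ε, d, e}  (via B e D)
FIRST(D) = {d, e}  (via S e S d)
FOLLOW(S) includes $ since S is the start symbol.
FOLLOW(S): in D::=S e S d (occurrence 1), S is followed by e S d with FIRST {e}; in D::=S e S d (occurrence 2), S is followed by d with FIRST {d}. Thus FOLLOW(S) = {$, d, e}.
FOLLOW(H): in S::=B e e H, the suffix after H is empty, so FOLLOW(H) ⊇ FOLLOW(S) = {$, d, e}. Thus FOLLOW(H) = {$, d, e}.
FOLLOW(D): in H::=B e D, the suffix after D is empty, so FOLLOW(D) ⊇ FOLLOW(H) = {$, d, e}. Thus FOLLOW(D) = {$, d, e}.
FOLLOW(B): in S::=B e e H, B is followed by e e H with FIRST {e}; in H::=B e D, B is followed by e D with FIRST {e}. Thus FOLLOW(B) = {e}.

{$, d, e}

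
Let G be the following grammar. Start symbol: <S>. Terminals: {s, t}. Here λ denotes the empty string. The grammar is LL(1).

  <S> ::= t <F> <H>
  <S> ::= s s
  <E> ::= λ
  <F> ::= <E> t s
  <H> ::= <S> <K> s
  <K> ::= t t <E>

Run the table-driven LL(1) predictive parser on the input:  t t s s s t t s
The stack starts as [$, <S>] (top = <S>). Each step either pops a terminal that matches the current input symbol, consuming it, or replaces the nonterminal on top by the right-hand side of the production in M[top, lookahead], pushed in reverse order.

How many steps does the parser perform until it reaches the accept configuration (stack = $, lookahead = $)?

      Stack          Input              Action
   1  $ <S>          t t s s s t t s $  expand <S> ::= t <F> <H>
   2  $ <H> <F> t    t t s s s t t s $  match t
   3  $ <H> <F>      t s s s t t s $    expand <F> ::= <E> t s
   4  $ <H> s t <E>  t s s s t t s $    expand <E> ::= λ
   5  $ <H> s t      t s s s t t s $    match t
   6  $ <H> s        s s s t t s $      match s
   7  $ <H>          s s t t s $        expand <H> ::= <S> <K> s
   8  $ s <K> <S>    s s t t s $        expand <S> ::= s s
   9  $ s <K> s s    s s t t s $        match s
  10  $ s <K> s      s t t s $          match s
  11  $ s <K>        t t s $            expand <K> ::= t t <E>
  12  $ s <E> t t    t t s $            match t
  13  $ s <E> t      t s $              match t
  14  $ s <E>        s $                expand <E> ::= λ
  15  $ s            s $                match s
Accept reached after 15 steps.

15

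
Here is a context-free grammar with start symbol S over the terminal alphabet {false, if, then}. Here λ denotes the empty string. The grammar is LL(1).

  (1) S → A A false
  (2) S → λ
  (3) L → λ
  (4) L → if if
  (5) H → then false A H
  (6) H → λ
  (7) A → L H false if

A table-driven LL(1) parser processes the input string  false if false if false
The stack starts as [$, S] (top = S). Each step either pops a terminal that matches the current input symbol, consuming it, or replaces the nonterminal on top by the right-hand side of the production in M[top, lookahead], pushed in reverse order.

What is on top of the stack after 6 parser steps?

step 1: stack=$ S  input=false if false if false $  — expand S → A A false
step 2: stack=$ false A A  input=false if false if false $  — expand A → L H false if
step 3: stack=$ false A if false H L  input=false if false if false $  — expand L → λ
step 4: stack=$ false A if false H  input=false if false if false $  — expand H → λ
step 5: stack=$ false A if false  input=false if false if false $  — match false
step 6: stack=$ false A if  input=if false if false $  — match if
Stack after step 6: $ false A (top = A).

A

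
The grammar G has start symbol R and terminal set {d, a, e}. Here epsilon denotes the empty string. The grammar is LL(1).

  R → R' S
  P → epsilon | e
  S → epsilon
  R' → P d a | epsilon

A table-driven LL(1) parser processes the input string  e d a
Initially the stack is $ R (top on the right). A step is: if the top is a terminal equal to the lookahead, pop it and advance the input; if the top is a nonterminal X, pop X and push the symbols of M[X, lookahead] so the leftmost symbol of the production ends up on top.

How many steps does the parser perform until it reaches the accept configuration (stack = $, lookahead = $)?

7

step 1: stack=$ R  input=e d a $  — expand R → R' S
step 2: stack=$ S R'  input=e d a $  — expand R' → P d a
step 3: stack=$ S a d P  input=e d a $  — expand P → e
step 4: stack=$ S a d e  input=e d a $  — match e
step 5: stack=$ S a d  input=d a $  — match d
step 6: stack=$ S a  input=a $  — match a
step 7: stack=$ S  input=$  — expand S → epsilon
Accept reached after 7 steps.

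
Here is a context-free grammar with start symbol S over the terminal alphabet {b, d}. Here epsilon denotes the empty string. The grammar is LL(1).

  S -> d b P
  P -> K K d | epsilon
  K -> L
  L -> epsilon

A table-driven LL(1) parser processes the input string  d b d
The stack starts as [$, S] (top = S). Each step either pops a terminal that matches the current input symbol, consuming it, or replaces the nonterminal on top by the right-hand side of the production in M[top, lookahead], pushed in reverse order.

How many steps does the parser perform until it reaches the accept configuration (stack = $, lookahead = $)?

9

     Stack    Input    Action
  1  $ S      d b d $  expand S -> d b P
  2  $ P b d  d b d $  match d
  3  $ P b    b d $    match b
  4  $ P      d $      expand P -> K K d
  5  $ d K K  d $      expand K -> L
  6  $ d K L  d $      expand L -> epsilon
  7  $ d K    d $      expand K -> L
  8  $ d L    d $      expand L -> epsilon
  9  $ d      d $      match d
Accept reached after 9 steps.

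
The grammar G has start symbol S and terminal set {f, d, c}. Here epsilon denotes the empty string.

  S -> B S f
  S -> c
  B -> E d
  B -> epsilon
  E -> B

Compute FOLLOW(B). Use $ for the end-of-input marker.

{c, d}

FIRST(S) = {c, d}  (via B S f)
FIRST(B) = {epsilon, d}  (via E d)
FIRST(E) = {epsilon, d}  (via B)
FOLLOW(S) includes $ since S is the start symbol.
FOLLOW(S): in S->B S f, S is followed by f with FIRST {f}. Thus FOLLOW(S) = {$, f}.
FOLLOW(E): in B->E d, E is followed by d with FIRST {d}. Thus FOLLOW(E) = {d}.
FOLLOW(B): in S->B S f, B is followed by S f with FIRST {c, d}; in E->B, the suffix after B is empty, so FOLLOW(B) ⊇ FOLLOW(E) = {d}. Thus FOLLOW(B) = {c, d}.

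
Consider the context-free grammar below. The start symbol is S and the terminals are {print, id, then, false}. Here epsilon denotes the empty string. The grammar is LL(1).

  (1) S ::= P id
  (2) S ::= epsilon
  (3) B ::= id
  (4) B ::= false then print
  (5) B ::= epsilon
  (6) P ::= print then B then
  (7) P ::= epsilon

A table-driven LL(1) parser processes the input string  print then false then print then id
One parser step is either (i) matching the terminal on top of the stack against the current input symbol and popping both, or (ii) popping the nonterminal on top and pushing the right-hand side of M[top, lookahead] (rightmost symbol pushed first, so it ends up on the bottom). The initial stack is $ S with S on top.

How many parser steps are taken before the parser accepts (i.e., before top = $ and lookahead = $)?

step 1: stack=$ S  input=print then false then print then id $  — expand S ::= P id
step 2: stack=$ id P  input=print then false then print then id $  — expand P ::= print then B then
step 3: stack=$ id then B then print  input=print then false then print then id $  — match print
step 4: stack=$ id then B then  input=then false then print then id $  — match then
step 5: stack=$ id then B  input=false then print then id $  — expand B ::= false then print
step 6: stack=$ id then print then false  input=false then print then id $  — match false
step 7: stack=$ id then print then  input=then print then id $  — match then
step 8: stack=$ id then print  input=print then id $  — match print
step 9: stack=$ id then  input=then id $  — match then
step 10: stack=$ id  input=id $  — match id
Accept reached after 10 steps.

10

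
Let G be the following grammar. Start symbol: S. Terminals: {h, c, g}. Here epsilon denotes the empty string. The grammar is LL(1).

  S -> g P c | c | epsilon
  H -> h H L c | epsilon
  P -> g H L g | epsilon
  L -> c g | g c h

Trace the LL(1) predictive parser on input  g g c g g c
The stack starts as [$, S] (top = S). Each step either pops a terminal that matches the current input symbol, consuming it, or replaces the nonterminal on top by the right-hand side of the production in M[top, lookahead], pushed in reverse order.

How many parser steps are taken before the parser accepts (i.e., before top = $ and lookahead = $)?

step 1: stack=$ S  input=g g c g g c $  — expand S -> g P c
step 2: stack=$ c P g  input=g g c g g c $  — match g
step 3: stack=$ c P  input=g c g g c $  — expand P -> g H L g
step 4: stack=$ c g L H g  input=g c g g c $  — match g
step 5: stack=$ c g L H  input=c g g c $  — expand H -> epsilon
step 6: stack=$ c g L  input=c g g c $  — expand L -> c g
step 7: stack=$ c g g c  input=c g g c $  — match c
step 8: stack=$ c g g  input=g g c $  — match g
step 9: stack=$ c g  input=g c $  — match g
step 10: stack=$ c  input=c $  — match c
Accept reached after 10 steps.

10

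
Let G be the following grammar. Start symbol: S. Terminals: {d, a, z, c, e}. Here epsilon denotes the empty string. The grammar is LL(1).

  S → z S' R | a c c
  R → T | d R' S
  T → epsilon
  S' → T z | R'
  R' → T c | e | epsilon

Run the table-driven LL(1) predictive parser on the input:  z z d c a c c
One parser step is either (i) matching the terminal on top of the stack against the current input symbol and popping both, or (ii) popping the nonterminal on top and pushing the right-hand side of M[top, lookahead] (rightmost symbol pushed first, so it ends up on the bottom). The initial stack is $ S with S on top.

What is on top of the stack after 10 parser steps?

      Stack     Input            Action
   1  $ S       z z d c a c c $  expand S → z S' R
   2  $ R S' z  z z d c a c c $  match z
   3  $ R S'    z d c a c c $    expand S' → T z
   4  $ R z T   z d c a c c $    expand T → epsilon
   5  $ R z     z d c a c c $    match z
   6  $ R       d c a c c $      expand R → d R' S
   7  $ S R' d  d c a c c $      match d
   8  $ S R'    c a c c $        expand R' → T c
   9  $ S c T   c a c c $        expand T → epsilon
  10  $ S c     c a c c $        match c
Stack after step 10: $ S (top = S).

S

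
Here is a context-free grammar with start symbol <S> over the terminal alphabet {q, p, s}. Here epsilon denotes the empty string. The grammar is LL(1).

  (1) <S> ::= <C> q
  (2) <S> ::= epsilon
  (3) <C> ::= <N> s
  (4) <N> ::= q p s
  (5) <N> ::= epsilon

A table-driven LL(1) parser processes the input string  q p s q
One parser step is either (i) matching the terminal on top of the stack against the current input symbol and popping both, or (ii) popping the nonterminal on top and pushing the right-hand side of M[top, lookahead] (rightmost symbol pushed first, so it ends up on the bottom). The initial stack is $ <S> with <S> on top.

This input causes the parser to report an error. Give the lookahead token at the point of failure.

q

     Stack        Input      Action
  1  $ <S>        q p s q $  expand <S> ::= <C> q
  2  $ q <C>      q p s q $  expand <C> ::= <N> s
  3  $ q s <N>    q p s q $  expand <N> ::= q p s
  4  $ q s s p q  q p s q $  match q
  5  $ q s s p    p s q $    match p
  6  $ q s s      s q $      match s
  7  $ q s        q $        error: top is terminal s but lookahead is q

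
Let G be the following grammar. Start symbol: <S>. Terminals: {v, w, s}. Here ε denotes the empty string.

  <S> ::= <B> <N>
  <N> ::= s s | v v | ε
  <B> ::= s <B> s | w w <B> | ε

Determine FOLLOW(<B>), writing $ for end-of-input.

{$, s, v}

FIRST(<N>): from <N>::=s s we get {s}; from <N>::=v v we get {v}; from <N>::=ε we get {ε}. So FIRST(<N>) = {ε, s, v}.
FIRST(<B>): from <B>::=s <B> s we get {s}; from <B>::=w w <B> we get {w}; from <B>::=ε we get {ε}. So FIRST(<B>) = {ε, s, w}.
FIRST(<S>): from <S>::=<B> <N> we get {ε, s, v, w}. So FIRST(<S>) = {ε, s, v, w}.
FOLLOW(<S>) includes $ since <S> is the start symbol.
FOLLOW(<S>): <S> appears on no right-hand side. Thus FOLLOW(<S>) = {$}.
FOLLOW(<N>): in <S>::=<B> <N>, the suffix after <N> is empty, so FOLLOW(<N>) ⊇ FOLLOW(<S>) = {$}. Thus FOLLOW(<N>) = {$}.
FOLLOW(<B>): in <S>::=<B> <N>, <B> is followed by <N> with FIRST {ε, s, v}; in <S>::=<B> <N>, the suffix after <B> is nullable, so FOLLOW(<B>) ⊇ FOLLOW(<S>) = {$}; in <B>::=s <B> s, <B> is followed by s with FIRST {s}; in <B>::=w w <B>, the suffix after <B> is empty (adds nothing new). Thus FOLLOW(<B>) = {$, s, v}.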